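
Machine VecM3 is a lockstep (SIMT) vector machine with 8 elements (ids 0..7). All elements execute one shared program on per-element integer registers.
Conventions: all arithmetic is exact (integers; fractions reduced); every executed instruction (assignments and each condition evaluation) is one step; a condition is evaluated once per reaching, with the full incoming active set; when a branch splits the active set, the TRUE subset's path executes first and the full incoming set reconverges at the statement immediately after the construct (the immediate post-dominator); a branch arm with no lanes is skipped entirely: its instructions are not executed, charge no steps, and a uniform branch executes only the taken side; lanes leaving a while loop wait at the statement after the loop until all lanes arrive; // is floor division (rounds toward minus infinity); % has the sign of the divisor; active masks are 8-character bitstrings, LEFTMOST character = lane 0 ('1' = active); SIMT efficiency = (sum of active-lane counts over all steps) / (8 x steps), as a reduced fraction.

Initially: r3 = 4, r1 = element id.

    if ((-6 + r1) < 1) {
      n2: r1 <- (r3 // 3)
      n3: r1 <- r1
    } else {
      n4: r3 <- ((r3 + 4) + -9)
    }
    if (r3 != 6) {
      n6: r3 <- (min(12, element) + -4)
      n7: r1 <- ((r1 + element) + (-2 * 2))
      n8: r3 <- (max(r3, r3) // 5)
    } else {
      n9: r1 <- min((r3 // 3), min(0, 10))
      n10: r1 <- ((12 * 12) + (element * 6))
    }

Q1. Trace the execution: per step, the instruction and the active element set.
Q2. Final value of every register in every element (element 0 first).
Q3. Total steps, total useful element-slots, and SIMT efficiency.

step 0: eval ((-6 + r1) < 1)         11111111
step 1: r1 <- (r3 // 3)              11111110
step 2: r1 <- r1                     11111110
step 3: r3 <- ((r3 + 4) + -9)        00000001
step 4: eval (r3 != 6)               11111111
step 5: r3 <- (min(12, element) + -4) 11111111
step 6: r1 <- ((r1 + element) + (-2 * 2)) 11111111
step 7: r3 <- (max(r3, r3) // 5)     11111111

Answer: 8 steps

r3: -1,-1,-1,-1,0,0,0,0
r1: -3,-2,-1,0,1,2,3,10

steps = 8; useful = 55; efficiency = 55/64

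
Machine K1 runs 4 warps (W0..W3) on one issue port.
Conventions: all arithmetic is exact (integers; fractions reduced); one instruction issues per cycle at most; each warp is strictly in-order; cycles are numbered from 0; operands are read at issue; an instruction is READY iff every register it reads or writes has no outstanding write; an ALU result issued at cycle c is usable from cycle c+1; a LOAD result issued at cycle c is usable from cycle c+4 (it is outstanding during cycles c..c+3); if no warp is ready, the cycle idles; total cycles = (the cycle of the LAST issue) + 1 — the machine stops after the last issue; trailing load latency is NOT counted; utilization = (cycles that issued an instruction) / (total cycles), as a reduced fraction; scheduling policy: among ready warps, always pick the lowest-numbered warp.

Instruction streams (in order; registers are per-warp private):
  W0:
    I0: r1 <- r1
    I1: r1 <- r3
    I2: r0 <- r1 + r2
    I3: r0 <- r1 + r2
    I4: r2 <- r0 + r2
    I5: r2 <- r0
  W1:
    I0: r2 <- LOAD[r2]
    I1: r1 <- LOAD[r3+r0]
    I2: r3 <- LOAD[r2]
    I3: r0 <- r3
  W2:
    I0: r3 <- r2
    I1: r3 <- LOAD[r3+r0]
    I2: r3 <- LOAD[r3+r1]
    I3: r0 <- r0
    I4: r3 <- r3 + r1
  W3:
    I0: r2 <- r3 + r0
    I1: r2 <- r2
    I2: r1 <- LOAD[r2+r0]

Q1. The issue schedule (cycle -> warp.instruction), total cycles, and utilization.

cycle 0: W0.I0
cycle 1: W0.I1
cycle 2: W0.I2
cycle 3: W0.I3
cycle 4: W0.I4
cycle 5: W0.I5
cycle 6: W1.I0
cycle 7: W1.I1
cycle 8: W2.I0
cycle 9: W2.I1
cycle 10: W1.I2
cycle 11: W3.I0
cycle 12: W3.I1
cycle 13: W2.I2
cycle 14: W1.I3
cycle 15: W2.I3
cycle 16: W3.I2
cycle 17: W2.I4

Answer: 18 cycles, utilization 1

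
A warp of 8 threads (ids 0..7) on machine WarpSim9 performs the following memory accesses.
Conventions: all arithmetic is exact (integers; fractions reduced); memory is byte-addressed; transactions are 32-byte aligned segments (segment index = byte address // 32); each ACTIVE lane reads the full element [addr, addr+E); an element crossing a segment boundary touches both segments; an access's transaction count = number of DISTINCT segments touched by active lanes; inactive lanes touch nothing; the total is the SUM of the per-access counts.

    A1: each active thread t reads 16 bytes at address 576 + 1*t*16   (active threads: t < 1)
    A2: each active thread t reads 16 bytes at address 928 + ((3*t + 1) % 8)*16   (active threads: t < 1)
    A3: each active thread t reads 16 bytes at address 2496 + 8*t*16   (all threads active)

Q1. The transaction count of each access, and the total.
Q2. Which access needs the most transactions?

A1: 1 transaction
A2: 1 transaction
A3: 8 transactions

Answer: 1,1,8; total 10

Answer: A3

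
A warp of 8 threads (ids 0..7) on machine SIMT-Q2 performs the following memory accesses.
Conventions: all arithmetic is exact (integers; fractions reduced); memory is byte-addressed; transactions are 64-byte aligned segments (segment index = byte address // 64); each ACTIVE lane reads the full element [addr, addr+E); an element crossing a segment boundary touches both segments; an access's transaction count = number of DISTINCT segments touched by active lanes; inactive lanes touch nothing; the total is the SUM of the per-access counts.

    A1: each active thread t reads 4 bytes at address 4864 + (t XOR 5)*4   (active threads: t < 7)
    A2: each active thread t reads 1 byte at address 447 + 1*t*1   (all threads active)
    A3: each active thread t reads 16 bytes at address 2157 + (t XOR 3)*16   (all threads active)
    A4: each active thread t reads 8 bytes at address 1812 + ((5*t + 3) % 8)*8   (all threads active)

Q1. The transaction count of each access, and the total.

A1: 1 transaction
A2: 2 transactions
A3: 3 transactions
A4: 2 transactions

Answer: 1,2,3,2; total 8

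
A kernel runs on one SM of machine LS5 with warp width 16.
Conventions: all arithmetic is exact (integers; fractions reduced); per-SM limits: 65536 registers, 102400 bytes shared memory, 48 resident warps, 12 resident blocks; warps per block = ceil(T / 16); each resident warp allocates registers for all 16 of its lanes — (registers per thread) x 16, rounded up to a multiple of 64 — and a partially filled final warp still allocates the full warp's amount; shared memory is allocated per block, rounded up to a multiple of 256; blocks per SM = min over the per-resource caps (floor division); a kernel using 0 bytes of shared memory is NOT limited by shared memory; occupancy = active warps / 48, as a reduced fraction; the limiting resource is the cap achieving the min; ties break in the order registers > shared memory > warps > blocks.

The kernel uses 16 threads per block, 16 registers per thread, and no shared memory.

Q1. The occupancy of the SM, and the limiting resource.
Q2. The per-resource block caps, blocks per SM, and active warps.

Answer: occupancy 1/4, limited by blocks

registers: 256 blocks
shared memory: no limit (kernel uses none)
warps: 48 blocks
blocks: 12 blocks

Answer: 12 blocks, 12 active warps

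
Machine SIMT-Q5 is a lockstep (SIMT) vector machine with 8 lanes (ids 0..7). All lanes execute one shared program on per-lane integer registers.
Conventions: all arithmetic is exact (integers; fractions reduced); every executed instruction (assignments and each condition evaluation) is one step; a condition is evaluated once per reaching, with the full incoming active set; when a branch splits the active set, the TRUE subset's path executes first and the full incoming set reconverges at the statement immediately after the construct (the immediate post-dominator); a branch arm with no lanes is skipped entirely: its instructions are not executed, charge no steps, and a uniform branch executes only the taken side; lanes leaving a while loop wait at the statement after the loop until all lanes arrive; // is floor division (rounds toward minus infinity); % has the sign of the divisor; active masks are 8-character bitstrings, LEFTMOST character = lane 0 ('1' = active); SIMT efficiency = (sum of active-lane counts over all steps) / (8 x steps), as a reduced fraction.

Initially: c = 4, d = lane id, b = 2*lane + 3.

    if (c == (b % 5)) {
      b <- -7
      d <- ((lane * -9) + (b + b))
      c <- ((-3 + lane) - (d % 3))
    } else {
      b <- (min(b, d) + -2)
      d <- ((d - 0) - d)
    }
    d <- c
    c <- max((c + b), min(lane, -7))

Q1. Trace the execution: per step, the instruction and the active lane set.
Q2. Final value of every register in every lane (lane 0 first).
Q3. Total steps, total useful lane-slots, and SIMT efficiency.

step 0: eval (c == (b % 5))          11111111
step 1: b <- -7                      00010000
step 2: d <- ((lane * -9) + (b + b)) 00010000
step 3: c <- ((-3 + lane) - (d % 3)) 00010000
step 4: b <- (min(b, d) + -2)        11101111
step 5: d <- ((d - 0) - d)           11101111
step 6: d <- c                       11111111
step 7: c <- max((c + b), min(lane, -7)) 11111111

Answer: 8 steps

c: 2,3,4,-7,6,7,8,9
d: 4,4,4,-1,4,4,4,4
b: -2,-1,0,-7,2,3,4,5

steps = 8; useful = 41; efficiency = 41/64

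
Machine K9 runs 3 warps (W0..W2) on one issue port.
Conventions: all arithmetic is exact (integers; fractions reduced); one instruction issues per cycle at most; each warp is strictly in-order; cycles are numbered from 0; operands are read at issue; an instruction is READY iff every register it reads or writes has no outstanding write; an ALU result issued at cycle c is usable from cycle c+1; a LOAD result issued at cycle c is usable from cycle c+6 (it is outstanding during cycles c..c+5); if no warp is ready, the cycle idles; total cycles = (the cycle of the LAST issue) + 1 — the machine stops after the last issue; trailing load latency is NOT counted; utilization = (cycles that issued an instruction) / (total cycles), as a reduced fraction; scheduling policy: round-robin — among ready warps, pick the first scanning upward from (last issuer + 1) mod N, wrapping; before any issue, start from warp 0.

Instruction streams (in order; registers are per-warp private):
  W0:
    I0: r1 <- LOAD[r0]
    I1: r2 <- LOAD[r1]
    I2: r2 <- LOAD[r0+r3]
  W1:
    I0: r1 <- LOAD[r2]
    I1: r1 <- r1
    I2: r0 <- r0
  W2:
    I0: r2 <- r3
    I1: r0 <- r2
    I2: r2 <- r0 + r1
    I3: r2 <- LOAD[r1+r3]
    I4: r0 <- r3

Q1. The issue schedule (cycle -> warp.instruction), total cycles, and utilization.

cycle 0: W0.I0
cycle 1: W1.I0
cycle 2: W2.I0
cycle 3: W2.I1
cycle 4: W2.I2
cycle 5: W2.I3
cycle 6: W0.I1
cycle 7: W1.I1
cycle 8: W2.I4
cycle 9: W1.I2
cycle 10: idle
cycle 11: idle
cycle 12: W0.I2

Answer: 13 cycles, utilization 11/13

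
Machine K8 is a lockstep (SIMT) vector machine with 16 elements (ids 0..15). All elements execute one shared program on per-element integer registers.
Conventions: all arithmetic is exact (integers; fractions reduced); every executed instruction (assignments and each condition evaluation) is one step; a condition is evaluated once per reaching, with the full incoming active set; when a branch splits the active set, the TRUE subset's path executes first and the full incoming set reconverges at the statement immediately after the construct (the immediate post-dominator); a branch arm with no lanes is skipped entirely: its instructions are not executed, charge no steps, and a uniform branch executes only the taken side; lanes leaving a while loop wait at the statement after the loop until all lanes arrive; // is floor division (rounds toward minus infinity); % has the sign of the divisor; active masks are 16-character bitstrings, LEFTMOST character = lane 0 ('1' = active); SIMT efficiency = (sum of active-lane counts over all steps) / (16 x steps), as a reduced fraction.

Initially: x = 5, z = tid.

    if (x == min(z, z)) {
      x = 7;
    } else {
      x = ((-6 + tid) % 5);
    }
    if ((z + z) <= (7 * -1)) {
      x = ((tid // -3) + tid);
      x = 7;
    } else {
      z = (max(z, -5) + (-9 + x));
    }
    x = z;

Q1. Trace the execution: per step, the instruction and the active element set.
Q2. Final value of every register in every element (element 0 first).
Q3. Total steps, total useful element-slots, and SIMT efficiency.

step 0: eval (x == min(z, z))        1111111111111111
step 1: x <- 7                       0000010000000000
step 2: x <- ((-6 + tid) % 5)        1111101111111111
step 3: eval ((z + z) <= (7 * -1))   1111111111111111
step 4: z <- (max(z, -5) + (-9 + x)) 1111111111111111
step 5: x <- z                       1111111111111111

Answer: 6 steps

x: -5,-8,-6,-4,-2,3,-3,-1,1,3,5,2,4,6,8,10
z: -5,-8,-6,-4,-2,3,-3,-1,1,3,5,2,4,6,8,10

steps = 6; useful = 80; efficiency = 80/96 = 5/6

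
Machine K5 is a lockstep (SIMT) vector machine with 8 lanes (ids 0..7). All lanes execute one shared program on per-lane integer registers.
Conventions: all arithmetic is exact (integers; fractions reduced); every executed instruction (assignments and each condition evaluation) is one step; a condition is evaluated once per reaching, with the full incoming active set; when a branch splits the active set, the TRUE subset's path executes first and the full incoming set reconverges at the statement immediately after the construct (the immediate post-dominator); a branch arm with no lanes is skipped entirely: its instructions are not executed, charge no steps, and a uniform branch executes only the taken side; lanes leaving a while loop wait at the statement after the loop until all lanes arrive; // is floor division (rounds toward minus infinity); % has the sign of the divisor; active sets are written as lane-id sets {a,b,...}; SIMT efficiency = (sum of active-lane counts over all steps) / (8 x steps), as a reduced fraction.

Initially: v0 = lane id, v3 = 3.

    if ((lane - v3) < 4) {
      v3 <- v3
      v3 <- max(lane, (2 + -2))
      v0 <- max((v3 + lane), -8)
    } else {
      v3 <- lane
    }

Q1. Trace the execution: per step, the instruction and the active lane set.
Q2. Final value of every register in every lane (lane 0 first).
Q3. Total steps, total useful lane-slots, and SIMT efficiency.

step 0: eval ((lane - v3) < 4)       {0,1,2,3,4,5,6,7}
step 1: v3 <- v3                     {0,1,2,3,4,5,6}
step 2: v3 <- max(lane, (2 + -2))    {0,1,2,3,4,5,6}
step 3: v0 <- max((v3 + lane), -8)   {0,1,2,3,4,5,6}
step 4: v3 <- lane                   {7}

Answer: 5 steps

v0: 0,2,4,6,8,10,12,7
v3: 0,1,2,3,4,5,6,7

steps = 5; useful = 30; efficiency = 30/40 = 3/4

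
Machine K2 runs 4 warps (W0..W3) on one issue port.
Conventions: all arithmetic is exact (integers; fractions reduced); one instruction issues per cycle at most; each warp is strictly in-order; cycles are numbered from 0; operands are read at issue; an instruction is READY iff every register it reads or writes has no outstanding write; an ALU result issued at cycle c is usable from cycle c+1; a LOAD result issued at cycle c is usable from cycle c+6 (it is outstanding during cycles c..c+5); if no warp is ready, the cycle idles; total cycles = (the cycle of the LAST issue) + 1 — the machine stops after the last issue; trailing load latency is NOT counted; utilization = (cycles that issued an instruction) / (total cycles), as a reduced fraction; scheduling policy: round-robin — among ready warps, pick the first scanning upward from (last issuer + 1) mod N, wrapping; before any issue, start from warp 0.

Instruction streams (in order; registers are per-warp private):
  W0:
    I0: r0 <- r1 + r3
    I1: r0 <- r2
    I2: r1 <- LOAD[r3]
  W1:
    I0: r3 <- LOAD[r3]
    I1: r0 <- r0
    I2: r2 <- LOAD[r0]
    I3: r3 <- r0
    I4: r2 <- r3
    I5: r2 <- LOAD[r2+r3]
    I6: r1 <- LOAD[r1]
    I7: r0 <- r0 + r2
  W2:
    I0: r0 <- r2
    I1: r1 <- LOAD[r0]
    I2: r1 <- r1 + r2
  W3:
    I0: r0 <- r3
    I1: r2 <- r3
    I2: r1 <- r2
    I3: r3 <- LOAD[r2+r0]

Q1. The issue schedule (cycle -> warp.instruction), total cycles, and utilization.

cycle 0: W0.I0
cycle 1: W1.I0
cycle 2: W2.I0
cycle 3: W3.I0
cycle 4: W0.I1
cycle 5: W1.I1
cycle 6: W2.I1
cycle 7: W3.I1
cycle 8: W0.I2
cycle 9: W1.I2
cycle 10: W3.I2
cycle 11: W1.I3
cycle 12: W2.I2
cycle 13: W3.I3
cycle 14: idle
cycle 15: W1.I4
cycle 16: W1.I5
cycle 17: W1.I6
cycle 18: idle
cycle 19: idle
cycle 20: idle
cycle 21: idle
cycle 22: W1.I7

Answer: 23 cycles, utilization 18/23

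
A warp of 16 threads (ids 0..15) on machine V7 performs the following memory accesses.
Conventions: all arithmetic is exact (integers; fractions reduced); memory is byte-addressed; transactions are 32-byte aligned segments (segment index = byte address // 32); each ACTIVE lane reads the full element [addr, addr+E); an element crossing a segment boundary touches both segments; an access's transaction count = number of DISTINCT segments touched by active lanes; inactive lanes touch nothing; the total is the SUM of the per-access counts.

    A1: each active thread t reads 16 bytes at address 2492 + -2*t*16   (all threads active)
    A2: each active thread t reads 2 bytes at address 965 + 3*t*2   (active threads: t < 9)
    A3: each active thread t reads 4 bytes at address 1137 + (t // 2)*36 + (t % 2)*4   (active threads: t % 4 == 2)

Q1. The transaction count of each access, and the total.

A1: 17 transactions
A2: 2 transactions
A3: 5 transactions

Answer: 17,2,5; total 24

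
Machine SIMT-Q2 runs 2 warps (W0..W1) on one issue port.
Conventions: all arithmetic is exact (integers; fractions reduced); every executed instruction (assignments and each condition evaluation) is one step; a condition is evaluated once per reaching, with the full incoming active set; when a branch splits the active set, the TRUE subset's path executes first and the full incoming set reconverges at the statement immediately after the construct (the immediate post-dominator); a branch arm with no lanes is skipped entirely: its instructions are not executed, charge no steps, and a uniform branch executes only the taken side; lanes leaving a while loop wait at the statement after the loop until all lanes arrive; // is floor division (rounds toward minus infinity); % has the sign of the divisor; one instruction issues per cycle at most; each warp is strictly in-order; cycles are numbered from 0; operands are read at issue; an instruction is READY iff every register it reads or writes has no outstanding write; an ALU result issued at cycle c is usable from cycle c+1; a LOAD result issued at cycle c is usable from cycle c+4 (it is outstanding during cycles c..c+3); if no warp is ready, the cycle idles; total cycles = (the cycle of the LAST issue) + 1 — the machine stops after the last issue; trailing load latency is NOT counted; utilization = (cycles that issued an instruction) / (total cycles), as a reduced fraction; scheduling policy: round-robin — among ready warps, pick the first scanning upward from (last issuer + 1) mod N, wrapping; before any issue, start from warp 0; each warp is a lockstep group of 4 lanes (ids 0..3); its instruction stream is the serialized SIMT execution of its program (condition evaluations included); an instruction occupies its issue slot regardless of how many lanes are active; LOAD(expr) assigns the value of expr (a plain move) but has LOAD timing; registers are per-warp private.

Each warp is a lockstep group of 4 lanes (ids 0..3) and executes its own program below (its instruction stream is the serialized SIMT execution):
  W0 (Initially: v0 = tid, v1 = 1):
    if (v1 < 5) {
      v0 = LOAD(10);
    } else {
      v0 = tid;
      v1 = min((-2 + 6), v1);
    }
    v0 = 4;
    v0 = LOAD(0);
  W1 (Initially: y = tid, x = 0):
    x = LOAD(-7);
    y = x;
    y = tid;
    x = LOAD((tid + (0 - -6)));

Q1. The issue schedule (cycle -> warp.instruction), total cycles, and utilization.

cycle 0: W0.I0
cycle 1: W1.I0
cycle 2: W0.I1
cycle 3: idle
cycle 4: idle
cycle 5: W1.I1
cycle 6: W0.I2
cycle 7: W1.I2
cycle 8: W0.I3
cycle 9: W1.I3

Answer: 10 cycles, utilization 4/5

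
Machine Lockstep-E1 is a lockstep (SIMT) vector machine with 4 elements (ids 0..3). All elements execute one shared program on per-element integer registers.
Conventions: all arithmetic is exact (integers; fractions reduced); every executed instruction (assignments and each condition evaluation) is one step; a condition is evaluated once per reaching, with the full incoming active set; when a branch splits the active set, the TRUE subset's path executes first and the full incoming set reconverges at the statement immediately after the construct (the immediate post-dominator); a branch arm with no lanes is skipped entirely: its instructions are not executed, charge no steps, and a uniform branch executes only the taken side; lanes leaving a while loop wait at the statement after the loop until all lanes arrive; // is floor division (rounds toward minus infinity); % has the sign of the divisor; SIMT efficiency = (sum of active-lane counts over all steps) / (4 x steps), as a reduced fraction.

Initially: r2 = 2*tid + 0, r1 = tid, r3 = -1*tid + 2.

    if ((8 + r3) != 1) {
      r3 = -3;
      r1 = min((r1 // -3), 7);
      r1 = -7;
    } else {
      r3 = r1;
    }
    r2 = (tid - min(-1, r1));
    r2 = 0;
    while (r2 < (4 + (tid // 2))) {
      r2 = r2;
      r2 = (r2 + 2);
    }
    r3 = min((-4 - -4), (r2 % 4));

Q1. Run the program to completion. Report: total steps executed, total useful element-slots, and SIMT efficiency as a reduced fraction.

Answer: 17 steps, 62 useful, 31/34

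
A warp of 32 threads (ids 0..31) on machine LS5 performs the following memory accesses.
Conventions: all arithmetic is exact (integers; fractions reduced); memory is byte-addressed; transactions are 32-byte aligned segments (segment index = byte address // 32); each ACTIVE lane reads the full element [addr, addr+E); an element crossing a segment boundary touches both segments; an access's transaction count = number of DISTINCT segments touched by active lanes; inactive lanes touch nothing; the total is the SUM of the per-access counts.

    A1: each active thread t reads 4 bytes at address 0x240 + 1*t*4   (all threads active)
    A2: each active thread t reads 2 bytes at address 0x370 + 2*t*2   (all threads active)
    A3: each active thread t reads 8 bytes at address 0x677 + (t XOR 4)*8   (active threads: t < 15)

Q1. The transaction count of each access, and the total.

A1: 4 transactions
A2: 5 transactions
A3: 5 transactions

Answer: 4,5,5; total 14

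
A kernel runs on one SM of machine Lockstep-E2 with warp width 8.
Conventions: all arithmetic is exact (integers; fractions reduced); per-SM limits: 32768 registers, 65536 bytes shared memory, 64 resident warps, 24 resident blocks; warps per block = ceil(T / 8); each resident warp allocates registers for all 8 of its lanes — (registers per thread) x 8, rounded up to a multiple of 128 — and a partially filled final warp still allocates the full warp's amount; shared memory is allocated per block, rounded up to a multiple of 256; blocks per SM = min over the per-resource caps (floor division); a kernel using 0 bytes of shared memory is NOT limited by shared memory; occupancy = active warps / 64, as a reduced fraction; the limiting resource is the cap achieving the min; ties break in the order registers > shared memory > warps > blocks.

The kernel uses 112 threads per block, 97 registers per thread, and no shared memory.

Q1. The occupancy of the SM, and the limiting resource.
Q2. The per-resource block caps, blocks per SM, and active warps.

Answer: occupancy 7/16, limited by registers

registers: 2 blocks
shared memory: no limit (kernel uses none)
warps: 4 blocks
blocks: 24 blocks

Answer: 2 blocks, 28 active warps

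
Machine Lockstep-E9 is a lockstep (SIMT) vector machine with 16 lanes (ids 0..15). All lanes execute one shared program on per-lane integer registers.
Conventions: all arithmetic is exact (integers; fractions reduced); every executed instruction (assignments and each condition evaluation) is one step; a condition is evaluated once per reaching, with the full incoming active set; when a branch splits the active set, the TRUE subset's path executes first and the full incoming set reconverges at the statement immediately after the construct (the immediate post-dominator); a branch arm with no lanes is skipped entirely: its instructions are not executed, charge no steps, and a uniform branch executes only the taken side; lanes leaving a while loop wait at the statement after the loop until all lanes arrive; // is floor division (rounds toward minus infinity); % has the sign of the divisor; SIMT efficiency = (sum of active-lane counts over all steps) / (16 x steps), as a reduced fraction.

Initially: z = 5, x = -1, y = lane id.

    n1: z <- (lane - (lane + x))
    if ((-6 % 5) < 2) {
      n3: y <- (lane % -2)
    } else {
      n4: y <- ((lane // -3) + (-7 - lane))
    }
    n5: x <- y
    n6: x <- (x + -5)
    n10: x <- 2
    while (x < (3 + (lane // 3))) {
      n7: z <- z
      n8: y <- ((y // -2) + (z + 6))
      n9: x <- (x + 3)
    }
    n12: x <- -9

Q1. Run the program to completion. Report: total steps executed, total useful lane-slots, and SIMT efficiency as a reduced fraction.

Answer: 16 steps, 220 useful, 55/64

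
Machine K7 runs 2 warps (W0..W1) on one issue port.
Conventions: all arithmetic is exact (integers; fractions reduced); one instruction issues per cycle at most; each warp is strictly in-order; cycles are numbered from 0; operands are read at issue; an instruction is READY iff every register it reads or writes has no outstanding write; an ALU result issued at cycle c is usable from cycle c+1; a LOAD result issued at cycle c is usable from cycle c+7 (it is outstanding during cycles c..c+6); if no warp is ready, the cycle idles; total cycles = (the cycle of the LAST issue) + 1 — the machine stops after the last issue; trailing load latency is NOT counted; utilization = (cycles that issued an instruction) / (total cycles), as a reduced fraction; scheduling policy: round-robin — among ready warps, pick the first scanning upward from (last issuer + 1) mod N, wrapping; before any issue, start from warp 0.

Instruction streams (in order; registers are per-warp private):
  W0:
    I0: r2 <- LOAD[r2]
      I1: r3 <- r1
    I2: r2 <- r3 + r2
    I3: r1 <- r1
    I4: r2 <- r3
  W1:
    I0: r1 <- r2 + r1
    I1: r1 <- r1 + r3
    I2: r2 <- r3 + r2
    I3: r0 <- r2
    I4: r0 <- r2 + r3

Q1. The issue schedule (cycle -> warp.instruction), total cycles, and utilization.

cycle 0: W0.I0
cycle 1: W1.I0
cycle 2: W0.I1
cycle 3: W1.I1
cycle 4: W1.I2
cycle 5: W1.I3
cycle 6: W1.I4
cycle 7: W0.I2
cycle 8: W0.I3
cycle 9: W0.I4

Answer: 10 cycles, utilization 1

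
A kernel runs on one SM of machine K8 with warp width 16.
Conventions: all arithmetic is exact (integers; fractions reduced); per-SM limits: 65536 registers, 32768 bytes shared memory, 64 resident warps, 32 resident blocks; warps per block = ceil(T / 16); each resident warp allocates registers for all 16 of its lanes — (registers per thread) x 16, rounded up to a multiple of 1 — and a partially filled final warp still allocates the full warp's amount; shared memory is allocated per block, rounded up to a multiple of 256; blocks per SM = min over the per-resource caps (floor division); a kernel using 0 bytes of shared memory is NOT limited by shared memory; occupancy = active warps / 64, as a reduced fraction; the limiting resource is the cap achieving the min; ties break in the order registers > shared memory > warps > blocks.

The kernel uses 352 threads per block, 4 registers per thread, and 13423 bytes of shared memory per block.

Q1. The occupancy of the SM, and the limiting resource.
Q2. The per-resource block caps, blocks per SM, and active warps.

Answer: occupancy 11/16, limited by shared memory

registers: 46 blocks
shared memory: 2 blocks
warps: 2 blocks
blocks: 32 blocks

Answer: 2 blocks, 44 active warps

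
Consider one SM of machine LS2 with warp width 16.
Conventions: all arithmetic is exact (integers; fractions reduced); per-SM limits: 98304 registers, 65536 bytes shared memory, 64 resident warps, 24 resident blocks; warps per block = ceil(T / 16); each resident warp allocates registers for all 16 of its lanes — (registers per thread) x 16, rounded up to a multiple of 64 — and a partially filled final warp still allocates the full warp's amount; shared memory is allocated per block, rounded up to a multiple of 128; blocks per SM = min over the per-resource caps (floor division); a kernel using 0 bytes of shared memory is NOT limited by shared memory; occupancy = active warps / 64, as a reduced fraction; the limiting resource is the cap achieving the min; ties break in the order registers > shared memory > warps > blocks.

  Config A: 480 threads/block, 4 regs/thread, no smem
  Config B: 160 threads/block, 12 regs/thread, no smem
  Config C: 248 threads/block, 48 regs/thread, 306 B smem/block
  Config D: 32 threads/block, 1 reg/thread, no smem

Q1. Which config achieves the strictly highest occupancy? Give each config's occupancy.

occupancies: A 15/16, B 15/16, C 1, D 3/4

Answer: C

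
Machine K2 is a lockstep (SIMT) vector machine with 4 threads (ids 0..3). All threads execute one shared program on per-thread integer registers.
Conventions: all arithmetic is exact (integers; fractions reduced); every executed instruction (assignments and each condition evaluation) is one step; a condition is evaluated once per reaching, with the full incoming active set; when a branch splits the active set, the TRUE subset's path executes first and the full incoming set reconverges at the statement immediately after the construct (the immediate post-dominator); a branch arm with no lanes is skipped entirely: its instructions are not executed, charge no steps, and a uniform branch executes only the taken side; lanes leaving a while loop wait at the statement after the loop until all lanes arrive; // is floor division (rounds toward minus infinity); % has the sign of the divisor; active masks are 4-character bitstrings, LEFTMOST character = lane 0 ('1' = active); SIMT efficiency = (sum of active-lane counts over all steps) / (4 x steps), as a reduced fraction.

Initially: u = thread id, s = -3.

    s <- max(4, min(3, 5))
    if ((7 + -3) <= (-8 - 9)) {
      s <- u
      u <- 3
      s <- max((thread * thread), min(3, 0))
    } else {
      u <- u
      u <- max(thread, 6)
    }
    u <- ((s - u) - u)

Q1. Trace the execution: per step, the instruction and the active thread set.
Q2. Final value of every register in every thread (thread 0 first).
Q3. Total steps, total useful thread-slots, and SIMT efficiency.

step 0: s <- max(4, min(3, 5))       1111
step 1: eval ((7 + -3) <= (-8 - 9))  1111
step 2: u <- u                       1111
step 3: u <- max(thread, 6)          1111
step 4: u <- ((s - u) - u)           1111

Answer: 5 steps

u: -8,-8,-8,-8
s: 4,4,4,4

steps = 5; useful = 20; efficiency = 20/20 = 1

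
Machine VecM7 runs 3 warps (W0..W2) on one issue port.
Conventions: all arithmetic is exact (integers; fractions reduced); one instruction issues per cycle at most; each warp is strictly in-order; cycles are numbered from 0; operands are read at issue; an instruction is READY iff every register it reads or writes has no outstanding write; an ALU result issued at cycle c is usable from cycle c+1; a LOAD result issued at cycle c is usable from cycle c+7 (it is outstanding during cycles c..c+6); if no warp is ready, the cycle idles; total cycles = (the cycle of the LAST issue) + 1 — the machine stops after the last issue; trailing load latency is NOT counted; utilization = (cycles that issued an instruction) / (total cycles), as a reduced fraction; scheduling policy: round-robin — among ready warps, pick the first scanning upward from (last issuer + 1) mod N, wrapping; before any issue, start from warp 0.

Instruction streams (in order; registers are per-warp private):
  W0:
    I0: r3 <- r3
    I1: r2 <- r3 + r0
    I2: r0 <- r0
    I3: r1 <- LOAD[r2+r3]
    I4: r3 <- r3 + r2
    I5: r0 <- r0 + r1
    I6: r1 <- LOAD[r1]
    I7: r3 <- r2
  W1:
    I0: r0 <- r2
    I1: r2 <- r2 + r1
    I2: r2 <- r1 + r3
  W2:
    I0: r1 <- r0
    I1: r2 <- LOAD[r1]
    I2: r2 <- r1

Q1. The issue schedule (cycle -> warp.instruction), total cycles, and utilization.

cycle 0: W0.I0
cycle 1: W1.I0
cycle 2: W2.I0
cycle 3: W0.I1
cycle 4: W1.I1
cycle 5: W2.I1
cycle 6: W0.I2
cycle 7: W1.I2
cycle 8: W0.I3
cycle 9: W0.I4
cycle 10: idle
cycle 11: idle
cycle 12: W2.I2
cycle 13: idle
cycle 14: idle
cycle 15: W0.I5
cycle 16: W0.I6
cycle 17: W0.I7

Answer: 18 cycles, utilization 7/9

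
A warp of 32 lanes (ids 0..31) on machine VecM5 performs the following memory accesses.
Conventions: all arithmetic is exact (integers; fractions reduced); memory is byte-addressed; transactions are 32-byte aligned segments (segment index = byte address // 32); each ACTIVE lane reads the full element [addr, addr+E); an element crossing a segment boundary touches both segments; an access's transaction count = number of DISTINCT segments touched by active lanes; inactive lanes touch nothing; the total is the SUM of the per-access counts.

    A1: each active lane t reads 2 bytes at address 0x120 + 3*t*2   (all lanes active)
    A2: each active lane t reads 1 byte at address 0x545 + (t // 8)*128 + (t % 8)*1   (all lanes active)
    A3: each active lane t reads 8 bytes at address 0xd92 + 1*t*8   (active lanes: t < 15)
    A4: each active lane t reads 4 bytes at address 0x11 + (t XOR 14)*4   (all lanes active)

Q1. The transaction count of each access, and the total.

A1: 6 transactions
A2: 4 transactions
A3: 5 transactions
A4: 5 transactions

Answer: 6,4,5,5; total 20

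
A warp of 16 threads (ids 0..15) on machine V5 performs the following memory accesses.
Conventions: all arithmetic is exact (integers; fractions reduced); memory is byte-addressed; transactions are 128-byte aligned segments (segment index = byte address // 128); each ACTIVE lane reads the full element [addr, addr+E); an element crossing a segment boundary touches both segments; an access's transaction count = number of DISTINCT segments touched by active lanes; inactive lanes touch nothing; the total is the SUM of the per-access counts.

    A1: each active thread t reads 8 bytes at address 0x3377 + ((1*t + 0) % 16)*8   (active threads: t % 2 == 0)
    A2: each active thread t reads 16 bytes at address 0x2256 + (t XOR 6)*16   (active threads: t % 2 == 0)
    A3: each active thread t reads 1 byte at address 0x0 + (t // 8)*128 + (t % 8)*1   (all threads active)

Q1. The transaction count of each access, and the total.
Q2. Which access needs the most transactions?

A1: 2 transactions
A2: 3 transactions
A3: 2 transactions

Answer: 2,3,2; total 7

Answer: A2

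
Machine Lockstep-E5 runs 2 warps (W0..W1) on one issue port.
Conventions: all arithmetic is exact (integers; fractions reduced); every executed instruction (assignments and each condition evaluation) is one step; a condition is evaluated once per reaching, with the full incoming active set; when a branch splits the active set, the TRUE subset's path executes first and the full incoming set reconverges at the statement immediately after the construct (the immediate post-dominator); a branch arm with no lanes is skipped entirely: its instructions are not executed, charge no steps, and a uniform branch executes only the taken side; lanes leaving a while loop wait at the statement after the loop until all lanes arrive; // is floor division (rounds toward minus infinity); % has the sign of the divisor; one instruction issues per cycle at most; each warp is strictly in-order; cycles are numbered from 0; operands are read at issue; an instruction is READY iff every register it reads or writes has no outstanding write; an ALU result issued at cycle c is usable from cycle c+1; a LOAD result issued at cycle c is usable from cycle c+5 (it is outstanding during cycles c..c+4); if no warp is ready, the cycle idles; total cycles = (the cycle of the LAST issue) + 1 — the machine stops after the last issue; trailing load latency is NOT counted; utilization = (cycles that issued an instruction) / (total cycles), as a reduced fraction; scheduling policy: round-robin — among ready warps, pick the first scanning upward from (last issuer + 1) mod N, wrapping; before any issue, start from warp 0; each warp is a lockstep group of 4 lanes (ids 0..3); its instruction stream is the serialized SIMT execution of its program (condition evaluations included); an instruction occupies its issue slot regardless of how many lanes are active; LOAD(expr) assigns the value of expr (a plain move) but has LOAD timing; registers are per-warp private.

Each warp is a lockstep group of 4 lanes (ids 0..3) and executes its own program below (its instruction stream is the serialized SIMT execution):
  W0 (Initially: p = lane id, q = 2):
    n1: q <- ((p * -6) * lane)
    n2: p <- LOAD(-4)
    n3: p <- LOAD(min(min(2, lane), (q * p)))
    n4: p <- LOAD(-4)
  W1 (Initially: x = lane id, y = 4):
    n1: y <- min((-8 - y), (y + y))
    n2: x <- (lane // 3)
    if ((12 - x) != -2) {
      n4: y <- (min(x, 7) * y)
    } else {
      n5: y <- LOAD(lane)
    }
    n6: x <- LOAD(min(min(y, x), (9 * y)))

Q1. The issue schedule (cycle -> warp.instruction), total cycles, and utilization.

cycle 0: W0.I0
cycle 1: W1.I0
cycle 2: W0.I1
cycle 3: W1.I1
cycle 4: W1.I2
cycle 5: W1.I3
cycle 6: W1.I4
cycle 7: W0.I2
cycle 8: idle
cycle 9: idle
cycle 10: idle
cycle 11: idle
cycle 12: W0.I3

Answer: 13 cycles, utilization 9/13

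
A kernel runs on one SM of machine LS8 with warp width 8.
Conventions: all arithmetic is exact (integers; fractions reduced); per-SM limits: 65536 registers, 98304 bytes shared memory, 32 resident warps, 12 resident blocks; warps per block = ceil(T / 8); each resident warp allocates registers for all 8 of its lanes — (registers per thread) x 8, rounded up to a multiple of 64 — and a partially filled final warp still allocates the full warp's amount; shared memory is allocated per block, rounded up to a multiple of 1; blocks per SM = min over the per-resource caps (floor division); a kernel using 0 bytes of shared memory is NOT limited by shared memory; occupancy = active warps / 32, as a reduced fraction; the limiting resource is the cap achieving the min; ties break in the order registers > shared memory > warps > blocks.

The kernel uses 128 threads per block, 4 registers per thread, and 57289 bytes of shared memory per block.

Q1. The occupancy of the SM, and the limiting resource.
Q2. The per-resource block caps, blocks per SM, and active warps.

Answer: occupancy 1/2, limited by shared memory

registers: 64 blocks
shared memory: 1 block
warps: 2 blocks
blocks: 12 blocks

Answer: 1 block, 16 active warps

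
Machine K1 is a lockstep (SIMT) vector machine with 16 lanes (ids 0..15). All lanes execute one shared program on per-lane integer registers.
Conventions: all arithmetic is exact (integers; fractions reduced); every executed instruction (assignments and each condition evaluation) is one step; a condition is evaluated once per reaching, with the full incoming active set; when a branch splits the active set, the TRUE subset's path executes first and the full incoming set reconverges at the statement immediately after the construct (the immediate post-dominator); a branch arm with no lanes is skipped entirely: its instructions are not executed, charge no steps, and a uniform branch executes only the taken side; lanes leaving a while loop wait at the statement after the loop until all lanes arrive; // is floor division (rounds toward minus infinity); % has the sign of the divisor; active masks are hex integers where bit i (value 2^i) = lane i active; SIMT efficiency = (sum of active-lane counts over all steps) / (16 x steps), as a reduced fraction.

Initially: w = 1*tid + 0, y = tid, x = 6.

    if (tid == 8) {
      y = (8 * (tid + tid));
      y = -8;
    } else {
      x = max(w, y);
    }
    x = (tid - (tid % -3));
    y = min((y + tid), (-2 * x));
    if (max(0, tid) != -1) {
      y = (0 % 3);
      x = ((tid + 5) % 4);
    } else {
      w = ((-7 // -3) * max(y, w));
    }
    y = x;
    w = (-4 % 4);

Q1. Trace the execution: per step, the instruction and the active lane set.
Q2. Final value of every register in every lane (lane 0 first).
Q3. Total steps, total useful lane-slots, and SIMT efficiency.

step 0: eval (tid == 8)              0xffff
step 1: y <- (8 * (tid + tid))       0x0100
step 2: y <- -8                      0x0100
step 3: x <- max(w, y)               0xfeff
step 4: x <- (tid - (tid % -3))      0xffff
step 5: y <- min((y + tid), (-2 * x)) 0xffff
step 6: eval (max(0, tid) != -1)     0xffff
step 7: y <- (0 % 3)                 0xffff
step 8: x <- ((tid + 5) % 4)         0xffff
step 9: y <- x                       0xffff
step 10: w <- (-4 % 4)                0xffff

Answer: 11 steps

w: 0,0,0,0,0,0,0,0,0,0,0,0,0,0,0,0
y: 1,2,3,0,1,2,3,0,1,2,3,0,1,2,3,0
x: 1,2,3,0,1,2,3,0,1,2,3,0,1,2,3,0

steps = 11; useful = 145; efficiency = 145/176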